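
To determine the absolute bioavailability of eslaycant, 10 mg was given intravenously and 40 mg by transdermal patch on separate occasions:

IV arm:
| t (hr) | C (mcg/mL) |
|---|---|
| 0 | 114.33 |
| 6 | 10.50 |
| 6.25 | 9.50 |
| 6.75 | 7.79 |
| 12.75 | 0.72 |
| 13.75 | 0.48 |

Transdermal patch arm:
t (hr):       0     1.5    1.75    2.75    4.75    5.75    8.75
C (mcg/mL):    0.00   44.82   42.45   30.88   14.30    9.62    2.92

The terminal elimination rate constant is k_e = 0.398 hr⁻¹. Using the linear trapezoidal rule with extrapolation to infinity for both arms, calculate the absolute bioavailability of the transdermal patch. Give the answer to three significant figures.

Trapezoidal AUC_0→13.75 (IV):
  [0→6]: (114.33+10.50)/2 × 6 = 374.49
  [6→6.25]: (10.50+9.50)/2 × 0.25 = 2.5
  [6.25→6.75]: (9.50+7.79)/2 × 0.5 = 4.3225
  [6.75→12.75]: (7.79+0.72)/2 × 6 = 25.53
  [12.75→13.75]: (0.72+0.48)/2 × 1 = 0.6
  Sum = 407.4425 mcg/mL·hr
IV tail: 0.48/0.398 = 1.206; AUC_iv,0→∞ = 407.4425 + 1.206 = 408.6485 mcg/mL·hr
Trapezoidal AUC_0→8.75 (transdermal patch):
  [0→1.5]: (0.00+44.82)/2 × 1.5 = 33.615
  [1.5→1.75]: (44.82+42.45)/2 × 0.25 = 10.90875
  [1.75→2.75]: (42.45+30.88)/2 × 1 = 36.665
  [2.75→4.75]: (30.88+14.30)/2 × 2 = 45.18
  [4.75→5.75]: (14.30+9.62)/2 × 1 = 11.96
  [5.75→8.75]: (9.62+2.92)/2 × 3 = 18.81
  Sum = 157.13875 mcg/mL·hr
transdermal patch tail: 2.92/0.398 = 7.337; AUC_ev,0→∞ = 157.13875 + 7.337 = 164.47575 mcg/mL·hr
F = (AUC_ev/D_ev)/(AUC_iv/D_iv) = (164.47575/40)/(408.6485/10) = 4.11189/40.86485 = 0.1006

F = 0.101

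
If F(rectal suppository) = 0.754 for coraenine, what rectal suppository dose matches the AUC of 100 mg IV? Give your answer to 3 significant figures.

For equal systemic exposure: F × D_ev = D_iv
D_ev = D_iv / F = 100 / 0.754 = 132.626 mg

D_rectal = 133 mg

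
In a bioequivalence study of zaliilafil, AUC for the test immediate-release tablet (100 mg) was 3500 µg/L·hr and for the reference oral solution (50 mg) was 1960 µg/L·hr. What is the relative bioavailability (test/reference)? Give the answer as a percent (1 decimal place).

F_rel = (AUC_test/D_test) / (AUC_ref/D_ref)
      = (3500/100) / (1960/50)
      = 35 / 39.2 = 0.8929 = 89.29%

F_rel = 89.3%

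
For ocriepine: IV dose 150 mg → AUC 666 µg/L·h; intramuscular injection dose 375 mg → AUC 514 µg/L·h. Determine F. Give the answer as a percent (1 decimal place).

F = (AUC_ev / D_ev) / (AUC_iv / D_iv)
  = (514/375) / (666/150)
  = 1.37067 / 4.44 = 0.3087
  = 30.87%

F = 30.9%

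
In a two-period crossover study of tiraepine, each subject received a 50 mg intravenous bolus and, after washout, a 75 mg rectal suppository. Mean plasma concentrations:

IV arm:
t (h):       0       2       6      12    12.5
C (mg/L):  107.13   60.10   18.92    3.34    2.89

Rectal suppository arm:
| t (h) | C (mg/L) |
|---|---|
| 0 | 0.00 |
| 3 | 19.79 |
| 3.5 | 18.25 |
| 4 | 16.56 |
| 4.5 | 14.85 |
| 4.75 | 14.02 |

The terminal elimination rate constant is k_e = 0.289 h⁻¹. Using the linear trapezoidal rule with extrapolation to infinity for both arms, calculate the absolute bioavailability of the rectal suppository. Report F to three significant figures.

Trapezoidal AUC_0→12.5 (IV):
  [0→2]: (107.13+60.10)/2 × 2 = 167.23
  [2→6]: (60.10+18.92)/2 × 4 = 158.04
  [6→12]: (18.92+3.34)/2 × 6 = 66.78
  [12→12.5]: (3.34+2.89)/2 × 0.5 = 1.5575
  Sum = 393.6075 mg/L·h
IV tail: 2.89/0.289 = 10.000; AUC_iv,0→∞ = 393.6075 + 10.000 = 403.6075 mg/L·h
Trapezoidal AUC_0→4.75 (rectal suppository):
  [0→3]: (0.00+19.79)/2 × 3 = 29.685
  [3→3.5]: (19.79+18.25)/2 × 0.5 = 9.51
  [3.5→4]: (18.25+16.56)/2 × 0.5 = 8.7025
  [4→4.5]: (16.56+14.85)/2 × 0.5 = 7.8525
  [4.5→4.75]: (14.85+14.02)/2 × 0.25 = 3.60875
  Sum = 59.35875 mg/L·h
rectal suppository tail: 14.02/0.289 = 48.512; AUC_ev,0→∞ = 59.35875 + 48.512 = 107.87075 mg/L·h
F = (AUC_ev/D_ev)/(AUC_iv/D_iv) = (107.87075/75)/(403.6075/50) = 1.43828/8.07215 = 0.1782

F = 0.178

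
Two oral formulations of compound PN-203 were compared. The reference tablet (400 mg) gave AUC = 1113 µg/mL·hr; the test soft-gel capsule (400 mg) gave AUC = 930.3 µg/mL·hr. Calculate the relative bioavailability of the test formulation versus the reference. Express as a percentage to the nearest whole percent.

F_rel = 84%

F_rel = (AUC_test/D_test) / (AUC_ref/D_ref)
      = (930.3/400) / (1113/400)
      = 2.32575 / 2.7825 = 0.8358 = 83.58%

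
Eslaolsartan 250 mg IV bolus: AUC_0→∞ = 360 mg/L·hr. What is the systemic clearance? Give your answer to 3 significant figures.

CL = Dose_iv / AUC_0→∞
   = 250 / 360 = 0.694444 L/hr

CL = 0.694 L/hr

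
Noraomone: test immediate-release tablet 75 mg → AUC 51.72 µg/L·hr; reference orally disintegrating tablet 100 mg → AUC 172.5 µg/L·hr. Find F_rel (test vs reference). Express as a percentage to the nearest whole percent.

F_rel = (AUC_test/D_test) / (AUC_ref/D_ref)
      = (51.72/75) / (172.5/100)
      = 0.6896 / 1.725 = 0.3998 = 39.98%

F_rel = 40%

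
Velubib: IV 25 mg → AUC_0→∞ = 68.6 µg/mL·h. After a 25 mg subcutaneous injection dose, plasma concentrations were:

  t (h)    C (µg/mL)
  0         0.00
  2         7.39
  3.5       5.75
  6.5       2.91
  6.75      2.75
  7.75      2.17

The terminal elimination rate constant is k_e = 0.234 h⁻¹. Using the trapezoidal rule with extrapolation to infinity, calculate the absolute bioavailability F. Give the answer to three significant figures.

Trapezoidal AUC_0→7.75 (subcutaneous injection):
  [0→2]: (0.00+7.39)/2 × 2 = 7.39
  [2→3.5]: (7.39+5.75)/2 × 1.5 = 9.855
  [3.5→6.5]: (5.75+2.91)/2 × 3 = 12.99
  [6.5→6.75]: (2.91+2.75)/2 × 0.25 = 0.7075
  [6.75→7.75]: (2.75+2.17)/2 × 1 = 2.46
  Sum = 33.4025 µg/mL·h
Tail: C_last/k_e = 2.17/0.234 = 9.274
AUC_0→∞ (subcutaneous injection) = 33.4025 + 9.274 = 42.6765 µg/mL·h
F = (AUC_ev/D_ev)/(AUC_iv/D_iv) = (42.6765/25)/(68.6/25) = 1.70706/2.744 = 0.6221

F = 0.622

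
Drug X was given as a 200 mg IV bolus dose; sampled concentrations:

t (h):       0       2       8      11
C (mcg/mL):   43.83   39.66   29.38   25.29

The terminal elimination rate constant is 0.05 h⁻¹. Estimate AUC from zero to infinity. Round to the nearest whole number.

AUC = 878 mcg/mL·h

Trapezoidal AUC_0→11:
  [0→2]: (43.83+39.66)/2 × 2 = 83.49
  [2→8]: (39.66+29.38)/2 × 6 = 207.12
  [8→11]: (29.38+25.29)/2 × 3 = 82.005
  Sum = 372.615 mcg/mL·h
Extrapolated tail: C_last / k_e = 25.29 / 0.05 = 505.800
AUC_0→∞ = 372.615 + 505.800 = 878.415 mcg/mL·h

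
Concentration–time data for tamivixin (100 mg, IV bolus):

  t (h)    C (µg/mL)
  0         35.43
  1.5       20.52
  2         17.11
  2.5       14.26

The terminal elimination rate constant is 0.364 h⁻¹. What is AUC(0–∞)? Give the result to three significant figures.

Trapezoidal AUC_0→2.5:
  [0→1.5]: (35.43+20.52)/2 × 1.5 = 41.9625
  [1.5→2]: (20.52+17.11)/2 × 0.5 = 9.4075
  [2→2.5]: (17.11+14.26)/2 × 0.5 = 7.8425
  Sum = 59.2125 µg/mL·h
Extrapolated tail: C_last / k_e = 14.26 / 0.364 = 39.176
AUC_0→∞ = 59.2125 + 39.176 = 98.3885 µg/mL·h

AUC = 98.4 µg/mL·h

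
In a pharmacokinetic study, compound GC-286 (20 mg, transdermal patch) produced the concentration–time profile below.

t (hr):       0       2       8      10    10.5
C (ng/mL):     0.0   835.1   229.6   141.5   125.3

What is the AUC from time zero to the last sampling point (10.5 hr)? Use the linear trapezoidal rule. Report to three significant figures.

AUC = 4470 ng/mL·hr

Trapezoidal AUC_0→10.5:
  [0→2]: (0.0+835.1)/2 × 2 = 835.1
  [2→8]: (835.1+229.6)/2 × 6 = 3194.1
  [8→10]: (229.6+141.5)/2 × 2 = 371.1
  [10→10.5]: (141.5+125.3)/2 × 0.5 = 66.7
  Sum = 4467.0 ng/mL·hr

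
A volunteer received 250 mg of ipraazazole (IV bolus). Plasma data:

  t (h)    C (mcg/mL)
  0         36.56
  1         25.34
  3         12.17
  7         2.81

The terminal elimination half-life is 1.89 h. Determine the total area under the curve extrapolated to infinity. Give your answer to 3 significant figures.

AUC = 106 mcg/mL·h

Trapezoidal AUC_0→7:
  [0→1]: (36.56+25.34)/2 × 1 = 30.95
  [1→3]: (25.34+12.17)/2 × 2 = 37.51
  [3→7]: (12.17+2.81)/2 × 4 = 29.96
  Sum = 98.42 mcg/mL·h
k_e = ln2 / t½ = 0.693147 / 1.89 = 0.3667 h^-1
Extrapolated tail: C_last / k_e = 2.81 / 0.3667 = 7.663
AUC_0→∞ = 98.42 + 7.663 = 106.083 mcg/mL·h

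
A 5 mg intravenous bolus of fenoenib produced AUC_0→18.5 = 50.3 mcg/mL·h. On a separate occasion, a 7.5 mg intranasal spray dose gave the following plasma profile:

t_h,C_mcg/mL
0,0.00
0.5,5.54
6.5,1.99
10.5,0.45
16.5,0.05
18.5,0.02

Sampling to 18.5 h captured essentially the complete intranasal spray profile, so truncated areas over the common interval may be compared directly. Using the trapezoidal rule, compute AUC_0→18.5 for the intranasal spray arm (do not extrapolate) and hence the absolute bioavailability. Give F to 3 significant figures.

Trapezoidal AUC_0→18.5 (intranasal spray):
  [0→0.5]: (0.00+5.54)/2 × 0.5 = 1.385
  [0.5→6.5]: (5.54+1.99)/2 × 6 = 22.59
  [6.5→10.5]: (1.99+0.45)/2 × 4 = 4.88
  [10.5→16.5]: (0.45+0.05)/2 × 6 = 1.5
  [16.5→18.5]: (0.05+0.02)/2 × 2 = 0.07
  Sum = 30.425 mcg/mL·h
F = (AUC_ev/D_ev)/(AUC_iv/D_iv) = (30.425/7.5)/(50.3/5) = 4.05667/10.06 = 0.4032

F = 0.403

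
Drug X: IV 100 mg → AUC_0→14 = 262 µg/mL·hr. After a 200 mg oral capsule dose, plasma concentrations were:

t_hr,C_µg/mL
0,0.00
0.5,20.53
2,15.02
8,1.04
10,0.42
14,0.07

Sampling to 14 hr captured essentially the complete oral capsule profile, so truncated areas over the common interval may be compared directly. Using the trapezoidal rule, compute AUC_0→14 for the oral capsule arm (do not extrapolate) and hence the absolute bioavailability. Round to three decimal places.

F = 0.157

Trapezoidal AUC_0→14 (oral capsule):
  [0→0.5]: (0.00+20.53)/2 × 0.5 = 5.1325
  [0.5→2]: (20.53+15.02)/2 × 1.5 = 26.6625
  [2→8]: (15.02+1.04)/2 × 6 = 48.18
  [8→10]: (1.04+0.42)/2 × 2 = 1.46
  [10→14]: (0.42+0.07)/2 × 4 = 0.98
  Sum = 82.415 µg/mL·hr
F = (AUC_ev/D_ev)/(AUC_iv/D_iv) = (82.415/200)/(262/100) = 0.412075/2.62 = 0.1573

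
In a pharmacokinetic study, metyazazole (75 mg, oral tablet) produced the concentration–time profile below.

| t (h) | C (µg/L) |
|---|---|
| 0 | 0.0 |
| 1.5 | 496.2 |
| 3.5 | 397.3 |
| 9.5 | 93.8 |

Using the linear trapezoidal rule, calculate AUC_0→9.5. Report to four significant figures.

AUC = 2739 µg/L·h

Trapezoidal AUC_0→9.5:
  [0→1.5]: (0.0+496.2)/2 × 1.5 = 372.15
  [1.5→3.5]: (496.2+397.3)/2 × 2 = 893.5
  [3.5→9.5]: (397.3+93.8)/2 × 6 = 1473.3
  Sum = 2738.95 µg/L·h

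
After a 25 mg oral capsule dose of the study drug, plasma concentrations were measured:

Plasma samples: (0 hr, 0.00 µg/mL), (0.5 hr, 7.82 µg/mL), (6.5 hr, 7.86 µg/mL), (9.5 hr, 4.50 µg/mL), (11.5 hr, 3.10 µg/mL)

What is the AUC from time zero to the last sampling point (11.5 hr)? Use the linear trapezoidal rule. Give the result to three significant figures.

AUC = 75.1 µg/mL·hr

Trapezoidal AUC_0→11.5:
  [0→0.5]: (0.00+7.82)/2 × 0.5 = 1.955
  [0.5→6.5]: (7.82+7.86)/2 × 6 = 47.04
  [6.5→9.5]: (7.86+4.50)/2 × 3 = 18.54
  [9.5→11.5]: (4.50+3.10)/2 × 2 = 7.6
  Sum = 75.135 µg/mL·hr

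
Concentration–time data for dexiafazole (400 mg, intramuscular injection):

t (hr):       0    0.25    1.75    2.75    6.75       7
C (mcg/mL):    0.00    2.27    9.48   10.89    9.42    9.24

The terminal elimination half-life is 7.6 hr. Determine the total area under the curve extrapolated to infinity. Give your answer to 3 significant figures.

AUC = 164 mcg/mL·hr

Trapezoidal AUC_0→7:
  [0→0.25]: (0.00+2.27)/2 × 0.25 = 0.28375
  [0.25→1.75]: (2.27+9.48)/2 × 1.5 = 8.8125
  [1.75→2.75]: (9.48+10.89)/2 × 1 = 10.185
  [2.75→6.75]: (10.89+9.42)/2 × 4 = 40.62
  [6.75→7]: (9.42+9.24)/2 × 0.25 = 2.3325
  Sum = 62.23375 mcg/mL·hr
k_e = ln2 / t½ = 0.693147 / 7.6 = 0.0912 hr^-1
Extrapolated tail: C_last / k_e = 9.24 / 0.0912 = 101.316
AUC_0→∞ = 62.23375 + 101.316 = 163.54975 mcg/mL·hr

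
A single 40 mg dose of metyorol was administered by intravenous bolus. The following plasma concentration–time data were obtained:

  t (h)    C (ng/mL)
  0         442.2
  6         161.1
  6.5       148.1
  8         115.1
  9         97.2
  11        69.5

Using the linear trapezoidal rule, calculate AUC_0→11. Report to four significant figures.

AUC = 2357 ng/mL·h

Trapezoidal AUC_0→11:
  [0→6]: (442.2+161.1)/2 × 6 = 1809.9
  [6→6.5]: (161.1+148.1)/2 × 0.5 = 77.3
  [6.5→8]: (148.1+115.1)/2 × 1.5 = 197.4
  [8→9]: (115.1+97.2)/2 × 1 = 106.15
  [9→11]: (97.2+69.5)/2 × 2 = 166.7
  Sum = 2357.45 ng/mL·h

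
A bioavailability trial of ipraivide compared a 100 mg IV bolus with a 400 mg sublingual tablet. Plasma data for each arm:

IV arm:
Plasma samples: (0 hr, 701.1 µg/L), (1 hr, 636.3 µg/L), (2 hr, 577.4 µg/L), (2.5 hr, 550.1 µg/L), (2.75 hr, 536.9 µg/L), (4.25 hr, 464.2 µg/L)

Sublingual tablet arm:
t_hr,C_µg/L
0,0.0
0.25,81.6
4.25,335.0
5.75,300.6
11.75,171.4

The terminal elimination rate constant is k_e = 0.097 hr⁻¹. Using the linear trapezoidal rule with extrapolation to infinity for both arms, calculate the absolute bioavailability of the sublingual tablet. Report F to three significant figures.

F = 0.156

Trapezoidal AUC_0→4.25 (IV):
  [0→1]: (701.1+636.3)/2 × 1 = 668.7
  [1→2]: (636.3+577.4)/2 × 1 = 606.85
  [2→2.5]: (577.4+550.1)/2 × 0.5 = 281.875
  [2.5→2.75]: (550.1+536.9)/2 × 0.25 = 135.875
  [2.75→4.25]: (536.9+464.2)/2 × 1.5 = 750.825
  Sum = 2444.125 µg/L·hr
IV tail: 464.2/0.097 = 4785.567; AUC_iv,0→∞ = 2444.125 + 4785.567 = 7229.692 µg/L·hr
Trapezoidal AUC_0→11.75 (sublingual tablet):
  [0→0.25]: (0.0+81.6)/2 × 0.25 = 10.2
  [0.25→4.25]: (81.6+335.0)/2 × 4 = 833.2
  [4.25→5.75]: (335.0+300.6)/2 × 1.5 = 476.7
  [5.75→11.75]: (300.6+171.4)/2 × 6 = 1416.0
  Sum = 2736.1 µg/L·hr
sublingual tablet tail: 171.4/0.097 = 1767.010; AUC_ev,0→∞ = 2736.1 + 1767.010 = 4503.11 µg/L·hr
F = (AUC_ev/D_ev)/(AUC_iv/D_iv) = (4503.11/400)/(7229.692/100) = 11.257775/72.29692 = 0.1557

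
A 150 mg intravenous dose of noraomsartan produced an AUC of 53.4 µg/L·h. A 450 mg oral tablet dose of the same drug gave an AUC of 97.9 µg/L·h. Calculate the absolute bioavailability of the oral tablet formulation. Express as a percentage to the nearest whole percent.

F = 61%

F = (AUC_ev / D_ev) / (AUC_iv / D_iv)
  = (97.9/450) / (53.4/150)
  = 0.217556 / 0.356 = 0.6111
  = 61.11%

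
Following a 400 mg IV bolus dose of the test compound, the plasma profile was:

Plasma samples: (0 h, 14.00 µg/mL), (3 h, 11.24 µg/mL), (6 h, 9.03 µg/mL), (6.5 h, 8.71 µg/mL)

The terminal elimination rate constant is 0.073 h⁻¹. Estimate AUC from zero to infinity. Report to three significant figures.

AUC = 192 µg/mL·h

Trapezoidal AUC_0→6.5:
  [0→3]: (14.00+11.24)/2 × 3 = 37.86
  [3→6]: (11.24+9.03)/2 × 3 = 30.405
  [6→6.5]: (9.03+8.71)/2 × 0.5 = 4.435
  Sum = 72.7 µg/mL·h
Extrapolated tail: C_last / k_e = 8.71 / 0.073 = 119.315
AUC_0→∞ = 72.7 + 119.315 = 192.015 µg/mL·h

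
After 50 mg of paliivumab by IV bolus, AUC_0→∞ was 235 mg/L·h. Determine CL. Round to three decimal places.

CL = 0.213 L/h

CL = Dose_iv / AUC_0→∞
   = 50 / 235 = 0.212766 L/h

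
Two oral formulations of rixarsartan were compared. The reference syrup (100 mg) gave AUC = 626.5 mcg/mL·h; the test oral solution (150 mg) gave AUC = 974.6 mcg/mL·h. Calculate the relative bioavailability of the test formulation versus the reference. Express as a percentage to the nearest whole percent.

F_rel = (AUC_test/D_test) / (AUC_ref/D_ref)
      = (974.6/150) / (626.5/100)
      = 6.49733 / 6.265 = 1.0371 = 103.71%

F_rel = 104%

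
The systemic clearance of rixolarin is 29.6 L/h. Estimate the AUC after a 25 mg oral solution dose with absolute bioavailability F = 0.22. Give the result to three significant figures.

AUC_0→∞ = F × Dose / CL
        = 0.22 × 25 / 29.6 = 0.185811 mg/L·h

AUC = 0.186 mg/L·h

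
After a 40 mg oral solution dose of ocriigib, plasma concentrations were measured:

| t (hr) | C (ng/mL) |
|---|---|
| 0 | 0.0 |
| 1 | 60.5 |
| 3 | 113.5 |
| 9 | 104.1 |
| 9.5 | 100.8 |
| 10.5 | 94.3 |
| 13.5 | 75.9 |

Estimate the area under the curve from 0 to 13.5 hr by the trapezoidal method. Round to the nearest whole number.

Trapezoidal AUC_0→13.5:
  [0→1]: (0.0+60.5)/2 × 1 = 30.25
  [1→3]: (60.5+113.5)/2 × 2 = 174.0
  [3→9]: (113.5+104.1)/2 × 6 = 652.8
  [9→9.5]: (104.1+100.8)/2 × 0.5 = 51.225
  [9.5→10.5]: (100.8+94.3)/2 × 1 = 97.55
  [10.5→13.5]: (94.3+75.9)/2 × 3 = 255.3
  Sum = 1261.125 ng/mL·hr

AUC = 1261 ng/mL·hr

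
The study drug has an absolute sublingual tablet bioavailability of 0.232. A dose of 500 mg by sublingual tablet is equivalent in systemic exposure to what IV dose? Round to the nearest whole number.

D_iv = 116 mg

Systemic exposure from an extravascular dose = F × D_ev, so the equivalent IV dose is F × D_ev.
D_iv = F × D_ev = 0.232 × 500 = 116 mg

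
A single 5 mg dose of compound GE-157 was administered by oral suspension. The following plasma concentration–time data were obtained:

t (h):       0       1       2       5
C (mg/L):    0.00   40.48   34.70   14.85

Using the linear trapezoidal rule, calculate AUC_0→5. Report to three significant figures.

AUC = 132 mg/L·h

Trapezoidal AUC_0→5:
  [0→1]: (0.00+40.48)/2 × 1 = 20.24
  [1→2]: (40.48+34.70)/2 × 1 = 37.59
  [2→5]: (34.70+14.85)/2 × 3 = 74.325
  Sum = 132.155 mg/L·h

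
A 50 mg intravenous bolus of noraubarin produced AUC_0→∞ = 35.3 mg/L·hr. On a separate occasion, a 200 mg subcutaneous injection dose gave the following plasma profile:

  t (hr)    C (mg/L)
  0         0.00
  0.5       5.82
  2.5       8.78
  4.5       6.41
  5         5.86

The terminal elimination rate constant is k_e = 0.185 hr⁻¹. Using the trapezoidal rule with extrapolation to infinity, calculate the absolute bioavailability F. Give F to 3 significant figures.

F = 0.467

Trapezoidal AUC_0→5 (subcutaneous injection):
  [0→0.5]: (0.00+5.82)/2 × 0.5 = 1.455
  [0.5→2.5]: (5.82+8.78)/2 × 2 = 14.6
  [2.5→4.5]: (8.78+6.41)/2 × 2 = 15.19
  [4.5→5]: (6.41+5.86)/2 × 0.5 = 3.0675
  Sum = 34.3125 mg/L·hr
Tail: C_last/k_e = 5.86/0.185 = 31.676
AUC_0→∞ (subcutaneous injection) = 34.3125 + 31.676 = 65.9885 mg/L·hr
F = (AUC_ev/D_ev)/(AUC_iv/D_iv) = (65.9885/200)/(35.3/50) = 0.3299425/0.706 = 0.4673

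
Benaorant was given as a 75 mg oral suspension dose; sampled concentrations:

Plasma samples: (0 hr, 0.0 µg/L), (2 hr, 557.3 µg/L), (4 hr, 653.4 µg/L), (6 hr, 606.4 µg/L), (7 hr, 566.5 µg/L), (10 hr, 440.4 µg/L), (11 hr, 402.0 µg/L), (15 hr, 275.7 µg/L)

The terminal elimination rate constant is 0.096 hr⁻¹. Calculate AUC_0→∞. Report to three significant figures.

AUC = 9770 µg/L·hr

Trapezoidal AUC_0→15:
  [0→2]: (0.0+557.3)/2 × 2 = 557.3
  [2→4]: (557.3+653.4)/2 × 2 = 1210.7
  [4→6]: (653.4+606.4)/2 × 2 = 1259.8
  [6→7]: (606.4+566.5)/2 × 1 = 586.45
  [7→10]: (566.5+440.4)/2 × 3 = 1510.35
  [10→11]: (440.4+402.0)/2 × 1 = 421.2
  [11→15]: (402.0+275.7)/2 × 4 = 1355.4
  Sum = 6901.2 µg/L·hr
Extrapolated tail: C_last / k_e = 275.7 / 0.096 = 2871.875
AUC_0→∞ = 6901.2 + 2871.875 = 9773.075 µg/L·hr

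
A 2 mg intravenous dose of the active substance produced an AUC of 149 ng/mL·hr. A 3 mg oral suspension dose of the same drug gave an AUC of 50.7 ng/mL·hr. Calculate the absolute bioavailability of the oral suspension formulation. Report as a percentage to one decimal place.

F = 22.7%

F = (AUC_ev / D_ev) / (AUC_iv / D_iv)
  = (50.7/3) / (149/2)
  = 16.9 / 74.5 = 0.2268
  = 22.68%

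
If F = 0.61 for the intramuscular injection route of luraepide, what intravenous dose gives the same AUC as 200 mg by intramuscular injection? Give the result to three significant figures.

D_iv = 122 mg

Systemic exposure from an extravascular dose = F × D_ev, so the equivalent IV dose is F × D_ev.
D_iv = F × D_ev = 0.61 × 200 = 122 mg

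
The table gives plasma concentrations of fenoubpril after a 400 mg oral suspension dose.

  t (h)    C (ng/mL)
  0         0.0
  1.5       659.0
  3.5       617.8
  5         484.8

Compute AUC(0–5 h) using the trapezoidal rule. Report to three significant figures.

AUC = 2600 ng/mL·h

Trapezoidal AUC_0→5:
  [0→1.5]: (0.0+659.0)/2 × 1.5 = 494.25
  [1.5→3.5]: (659.0+617.8)/2 × 2 = 1276.8
  [3.5→5]: (617.8+484.8)/2 × 1.5 = 826.95
  Sum = 2598.0 ng/mL·h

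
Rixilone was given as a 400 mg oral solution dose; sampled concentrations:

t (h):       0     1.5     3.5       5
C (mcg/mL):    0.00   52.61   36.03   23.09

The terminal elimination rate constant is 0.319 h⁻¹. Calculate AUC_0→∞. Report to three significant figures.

AUC = 245 mcg/mL·h

Trapezoidal AUC_0→5:
  [0→1.5]: (0.00+52.61)/2 × 1.5 = 39.4575
  [1.5→3.5]: (52.61+36.03)/2 × 2 = 88.64
  [3.5→5]: (36.03+23.09)/2 × 1.5 = 44.34
  Sum = 172.4375 mcg/mL·h
Extrapolated tail: C_last / k_e = 23.09 / 0.319 = 72.382
AUC_0→∞ = 172.4375 + 72.382 = 244.8195 mcg/mL·h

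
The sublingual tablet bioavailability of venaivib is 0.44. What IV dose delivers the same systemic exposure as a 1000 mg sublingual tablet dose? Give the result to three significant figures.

D_iv = 440 mg

Systemic exposure from an extravascular dose = F × D_ev, so the equivalent IV dose is F × D_ev.
D_iv = F × D_ev = 0.44 × 1000 = 440 mg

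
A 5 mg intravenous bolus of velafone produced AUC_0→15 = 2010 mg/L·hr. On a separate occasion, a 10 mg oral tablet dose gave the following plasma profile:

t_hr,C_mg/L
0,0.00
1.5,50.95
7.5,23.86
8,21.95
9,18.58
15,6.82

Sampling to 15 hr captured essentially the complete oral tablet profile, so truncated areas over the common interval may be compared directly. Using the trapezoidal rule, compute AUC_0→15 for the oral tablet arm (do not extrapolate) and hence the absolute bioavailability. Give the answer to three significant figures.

F = 0.0922

Trapezoidal AUC_0→15 (oral tablet):
  [0→1.5]: (0.00+50.95)/2 × 1.5 = 38.2125
  [1.5→7.5]: (50.95+23.86)/2 × 6 = 224.43
  [7.5→8]: (23.86+21.95)/2 × 0.5 = 11.4525
  [8→9]: (21.95+18.58)/2 × 1 = 20.265
  [9→15]: (18.58+6.82)/2 × 6 = 76.2
  Sum = 370.56 mg/L·hr
F = (AUC_ev/D_ev)/(AUC_iv/D_iv) = (370.56/10)/(2010/5) = 37.056/402 = 0.0922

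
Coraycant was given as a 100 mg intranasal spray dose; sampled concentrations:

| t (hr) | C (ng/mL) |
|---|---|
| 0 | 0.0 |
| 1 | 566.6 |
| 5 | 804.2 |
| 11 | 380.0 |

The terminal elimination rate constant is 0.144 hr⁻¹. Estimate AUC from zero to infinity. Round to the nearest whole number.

AUC = 9216 ng/mL·hr

Trapezoidal AUC_0→11:
  [0→1]: (0.0+566.6)/2 × 1 = 283.3
  [1→5]: (566.6+804.2)/2 × 4 = 2741.6
  [5→11]: (804.2+380.0)/2 × 6 = 3552.6
  Sum = 6577.5 ng/mL·hr
Extrapolated tail: C_last / k_e = 380.0 / 0.144 = 2638.889
AUC_0→∞ = 6577.5 + 2638.889 = 9216.389 ng/mL·hr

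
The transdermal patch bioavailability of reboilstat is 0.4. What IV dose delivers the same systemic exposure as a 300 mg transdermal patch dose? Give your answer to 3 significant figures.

D_iv = 120 mg

Systemic exposure from an extravascular dose = F × D_ev, so the equivalent IV dose is F × D_ev.
D_iv = F × D_ev = 0.4 × 300 = 120 mg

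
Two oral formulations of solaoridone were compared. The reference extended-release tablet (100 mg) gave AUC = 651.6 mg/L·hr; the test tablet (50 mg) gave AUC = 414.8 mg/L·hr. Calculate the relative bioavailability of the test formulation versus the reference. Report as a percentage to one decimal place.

F_rel = 127.3%

F_rel = (AUC_test/D_test) / (AUC_ref/D_ref)
      = (414.8/50) / (651.6/100)
      = 8.296 / 6.516 = 1.2732 = 127.32%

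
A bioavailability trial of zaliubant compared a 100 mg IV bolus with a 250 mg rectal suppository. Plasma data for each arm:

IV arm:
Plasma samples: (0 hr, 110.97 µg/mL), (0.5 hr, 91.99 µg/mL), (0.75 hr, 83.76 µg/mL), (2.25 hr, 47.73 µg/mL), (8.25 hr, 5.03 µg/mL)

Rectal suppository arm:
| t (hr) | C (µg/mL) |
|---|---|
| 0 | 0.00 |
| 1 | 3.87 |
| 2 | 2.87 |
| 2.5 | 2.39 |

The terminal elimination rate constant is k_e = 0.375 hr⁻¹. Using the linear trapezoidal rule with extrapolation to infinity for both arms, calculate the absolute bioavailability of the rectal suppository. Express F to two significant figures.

Trapezoidal AUC_0→8.25 (IV):
  [0→0.5]: (110.97+91.99)/2 × 0.5 = 50.74
  [0.5→0.75]: (91.99+83.76)/2 × 0.25 = 21.96875
  [0.75→2.25]: (83.76+47.73)/2 × 1.5 = 98.6175
  [2.25→8.25]: (47.73+5.03)/2 × 6 = 158.28
  Sum = 329.60625 µg/mL·hr
IV tail: 5.03/0.375 = 13.413; AUC_iv,0→∞ = 329.60625 + 13.413 = 343.01925 µg/mL·hr
Trapezoidal AUC_0→2.5 (rectal suppository):
  [0→1]: (0.00+3.87)/2 × 1 = 1.935
  [1→2]: (3.87+2.87)/2 × 1 = 3.37
  [2→2.5]: (2.87+2.39)/2 × 0.5 = 1.315
  Sum = 6.62 µg/mL·hr
rectal suppository tail: 2.39/0.375 = 6.373; AUC_ev,0→∞ = 6.62 + 6.373 = 12.993 µg/mL·hr
F = (AUC_ev/D_ev)/(AUC_iv/D_iv) = (12.993/250)/(343.01925/100) = 0.051972/3.4301925 = 0.0152

F = 0.015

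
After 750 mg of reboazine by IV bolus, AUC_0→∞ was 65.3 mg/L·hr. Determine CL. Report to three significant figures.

CL = 11.5 L/hr

CL = Dose_iv / AUC_0→∞
   = 750 / 65.3 = 11.4855 L/hr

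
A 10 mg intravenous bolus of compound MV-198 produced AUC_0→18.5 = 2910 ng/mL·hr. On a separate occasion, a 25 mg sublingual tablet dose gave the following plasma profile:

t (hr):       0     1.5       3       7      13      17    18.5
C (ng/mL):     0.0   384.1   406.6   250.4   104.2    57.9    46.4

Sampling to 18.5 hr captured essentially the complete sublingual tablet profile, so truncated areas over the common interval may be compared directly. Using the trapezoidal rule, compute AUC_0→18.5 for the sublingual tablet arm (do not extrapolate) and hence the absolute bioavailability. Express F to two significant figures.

F = 0.50

Trapezoidal AUC_0→18.5 (sublingual tablet):
  [0→1.5]: (0.0+384.1)/2 × 1.5 = 288.075
  [1.5→3]: (384.1+406.6)/2 × 1.5 = 593.025
  [3→7]: (406.6+250.4)/2 × 4 = 1314.0
  [7→13]: (250.4+104.2)/2 × 6 = 1063.8
  [13→17]: (104.2+57.9)/2 × 4 = 324.2
  [17→18.5]: (57.9+46.4)/2 × 1.5 = 78.225
  Sum = 3661.325 ng/mL·hr
F = (AUC_ev/D_ev)/(AUC_iv/D_iv) = (3661.325/25)/(2910/10) = 146.453/291 = 0.5033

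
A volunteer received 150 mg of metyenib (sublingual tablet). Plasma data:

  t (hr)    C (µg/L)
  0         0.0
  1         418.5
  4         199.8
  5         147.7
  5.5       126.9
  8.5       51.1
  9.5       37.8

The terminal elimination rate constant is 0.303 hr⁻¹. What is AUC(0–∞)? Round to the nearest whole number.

Trapezoidal AUC_0→9.5:
  [0→1]: (0.0+418.5)/2 × 1 = 209.25
  [1→4]: (418.5+199.8)/2 × 3 = 927.45
  [4→5]: (199.8+147.7)/2 × 1 = 173.75
  [5→5.5]: (147.7+126.9)/2 × 0.5 = 68.65
  [5.5→8.5]: (126.9+51.1)/2 × 3 = 267.0
  [8.5→9.5]: (51.1+37.8)/2 × 1 = 44.45
  Sum = 1690.55 µg/L·hr
Extrapolated tail: C_last / k_e = 37.8 / 0.303 = 124.752
AUC_0→∞ = 1690.55 + 124.752 = 1815.302 µg/L·hr

AUC = 1815 µg/L·hr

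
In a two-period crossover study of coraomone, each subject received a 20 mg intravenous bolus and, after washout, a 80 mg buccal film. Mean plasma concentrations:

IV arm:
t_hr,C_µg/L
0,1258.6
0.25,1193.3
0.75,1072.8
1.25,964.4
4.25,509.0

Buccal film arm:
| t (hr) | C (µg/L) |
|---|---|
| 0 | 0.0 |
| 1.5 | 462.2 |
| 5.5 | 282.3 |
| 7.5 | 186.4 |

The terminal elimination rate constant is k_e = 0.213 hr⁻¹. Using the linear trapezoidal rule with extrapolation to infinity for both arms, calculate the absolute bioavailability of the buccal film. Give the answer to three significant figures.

F = 0.133

Trapezoidal AUC_0→4.25 (IV):
  [0→0.25]: (1258.6+1193.3)/2 × 0.25 = 306.4875
  [0.25→0.75]: (1193.3+1072.8)/2 × 0.5 = 566.525
  [0.75→1.25]: (1072.8+964.4)/2 × 0.5 = 509.3
  [1.25→4.25]: (964.4+509.0)/2 × 3 = 2210.1
  Sum = 3592.4125 µg/L·hr
IV tail: 509.0/0.213 = 2389.671; AUC_iv,0→∞ = 3592.4125 + 2389.671 = 5982.0835 µg/L·hr
Trapezoidal AUC_0→7.5 (buccal film):
  [0→1.5]: (0.0+462.2)/2 × 1.5 = 346.65
  [1.5→5.5]: (462.2+282.3)/2 × 4 = 1489.0
  [5.5→7.5]: (282.3+186.4)/2 × 2 = 468.7
  Sum = 2304.35 µg/L·hr
buccal film tail: 186.4/0.213 = 875.117; AUC_ev,0→∞ = 2304.35 + 875.117 = 3179.467 µg/L·hr
F = (AUC_ev/D_ev)/(AUC_iv/D_iv) = (3179.467/80)/(5982.0835/20) = 39.7433/299.104 = 0.1329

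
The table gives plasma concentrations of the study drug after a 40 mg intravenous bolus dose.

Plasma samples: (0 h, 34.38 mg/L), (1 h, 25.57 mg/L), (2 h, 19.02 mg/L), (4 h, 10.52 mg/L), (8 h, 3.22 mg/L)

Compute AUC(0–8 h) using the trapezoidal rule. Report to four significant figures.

Trapezoidal AUC_0→8:
  [0→1]: (34.38+25.57)/2 × 1 = 29.975
  [1→2]: (25.57+19.02)/2 × 1 = 22.295
  [2→4]: (19.02+10.52)/2 × 2 = 29.54
  [4→8]: (10.52+3.22)/2 × 4 = 27.48
  Sum = 109.29 mg/L·h

AUC = 109.3 mg/L·h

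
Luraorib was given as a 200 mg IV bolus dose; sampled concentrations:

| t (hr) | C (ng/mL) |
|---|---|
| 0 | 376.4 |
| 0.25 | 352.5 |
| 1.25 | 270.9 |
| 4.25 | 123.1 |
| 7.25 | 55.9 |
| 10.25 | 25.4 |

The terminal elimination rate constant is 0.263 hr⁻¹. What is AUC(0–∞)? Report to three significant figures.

Trapezoidal AUC_0→10.25:
  [0→0.25]: (376.4+352.5)/2 × 0.25 = 91.1125
  [0.25→1.25]: (352.5+270.9)/2 × 1 = 311.7
  [1.25→4.25]: (270.9+123.1)/2 × 3 = 591.0
  [4.25→7.25]: (123.1+55.9)/2 × 3 = 268.5
  [7.25→10.25]: (55.9+25.4)/2 × 3 = 121.95
  Sum = 1384.2625 ng/mL·hr
Extrapolated tail: C_last / k_e = 25.4 / 0.263 = 96.578
AUC_0→∞ = 1384.2625 + 96.578 = 1480.8405 ng/mL·hr

AUC = 1480 ng/mL·hr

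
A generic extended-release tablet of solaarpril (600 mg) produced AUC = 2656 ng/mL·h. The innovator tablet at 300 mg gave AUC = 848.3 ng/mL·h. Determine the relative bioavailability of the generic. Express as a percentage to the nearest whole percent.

F_rel = 157%

F_rel = (AUC_test/D_test) / (AUC_ref/D_ref)
      = (2656/600) / (848.3/300)
      = 4.42667 / 2.82767 = 1.5655 = 156.55%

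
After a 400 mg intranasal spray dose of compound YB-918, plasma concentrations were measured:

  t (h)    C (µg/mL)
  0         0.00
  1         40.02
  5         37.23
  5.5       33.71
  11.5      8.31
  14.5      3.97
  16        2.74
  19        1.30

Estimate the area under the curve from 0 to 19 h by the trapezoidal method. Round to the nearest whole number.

AUC = 348 µg/mL·h

Trapezoidal AUC_0→19:
  [0→1]: (0.00+40.02)/2 × 1 = 20.01
  [1→5]: (40.02+37.23)/2 × 4 = 154.5
  [5→5.5]: (37.23+33.71)/2 × 0.5 = 17.735
  [5.5→11.5]: (33.71+8.31)/2 × 6 = 126.06
  [11.5→14.5]: (8.31+3.97)/2 × 3 = 18.42
  [14.5→16]: (3.97+2.74)/2 × 1.5 = 5.0325
  [16→19]: (2.74+1.30)/2 × 3 = 6.06
  Sum = 347.8175 µg/mL·h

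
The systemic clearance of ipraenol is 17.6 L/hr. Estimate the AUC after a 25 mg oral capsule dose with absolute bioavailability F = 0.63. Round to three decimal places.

AUC_0→∞ = F × Dose / CL
        = 0.63 × 25 / 17.6 = 0.894886 mg/L·hr

AUC = 0.895 mg/L·hr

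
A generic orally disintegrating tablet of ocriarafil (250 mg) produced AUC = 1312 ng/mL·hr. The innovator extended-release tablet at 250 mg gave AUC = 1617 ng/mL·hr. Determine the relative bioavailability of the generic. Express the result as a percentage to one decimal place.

F_rel = 81.1%

F_rel = (AUC_test/D_test) / (AUC_ref/D_ref)
      = (1312/250) / (1617/250)
      = 5.248 / 6.468 = 0.8114 = 81.14%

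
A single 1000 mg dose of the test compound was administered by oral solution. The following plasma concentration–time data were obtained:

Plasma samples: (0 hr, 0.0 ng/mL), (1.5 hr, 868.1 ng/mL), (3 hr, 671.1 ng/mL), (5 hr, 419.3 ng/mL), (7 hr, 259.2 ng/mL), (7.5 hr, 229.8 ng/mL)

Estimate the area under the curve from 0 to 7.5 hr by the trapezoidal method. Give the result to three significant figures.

AUC = 3700 ng/mL·hr

Trapezoidal AUC_0→7.5:
  [0→1.5]: (0.0+868.1)/2 × 1.5 = 651.075
  [1.5→3]: (868.1+671.1)/2 × 1.5 = 1154.4
  [3→5]: (671.1+419.3)/2 × 2 = 1090.4
  [5→7]: (419.3+259.2)/2 × 2 = 678.5
  [7→7.5]: (259.2+229.8)/2 × 0.5 = 122.25
  Sum = 3696.625 ng/mL·hr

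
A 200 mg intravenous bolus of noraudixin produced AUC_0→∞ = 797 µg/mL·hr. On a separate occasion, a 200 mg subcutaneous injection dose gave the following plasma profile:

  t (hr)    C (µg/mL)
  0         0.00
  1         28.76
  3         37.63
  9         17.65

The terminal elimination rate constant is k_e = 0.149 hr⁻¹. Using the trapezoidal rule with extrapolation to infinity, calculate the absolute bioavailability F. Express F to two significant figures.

F = 0.46

Trapezoidal AUC_0→9 (subcutaneous injection):
  [0→1]: (0.00+28.76)/2 × 1 = 14.38
  [1→3]: (28.76+37.63)/2 × 2 = 66.39
  [3→9]: (37.63+17.65)/2 × 6 = 165.84
  Sum = 246.61 µg/mL·hr
Tail: C_last/k_e = 17.65/0.149 = 118.456
AUC_0→∞ (subcutaneous injection) = 246.61 + 118.456 = 365.066 µg/mL·hr
F = (AUC_ev/D_ev)/(AUC_iv/D_iv) = (365.066/200)/(797/200) = 1.82533/3.985 = 0.4581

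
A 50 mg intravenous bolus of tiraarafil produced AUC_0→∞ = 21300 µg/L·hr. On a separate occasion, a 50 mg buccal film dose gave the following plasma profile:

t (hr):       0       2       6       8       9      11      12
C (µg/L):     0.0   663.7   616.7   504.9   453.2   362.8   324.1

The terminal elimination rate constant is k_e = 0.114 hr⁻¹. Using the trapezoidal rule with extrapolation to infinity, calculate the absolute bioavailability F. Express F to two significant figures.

Trapezoidal AUC_0→12 (buccal film):
  [0→2]: (0.0+663.7)/2 × 2 = 663.7
  [2→6]: (663.7+616.7)/2 × 4 = 2560.8
  [6→8]: (616.7+504.9)/2 × 2 = 1121.6
  [8→9]: (504.9+453.2)/2 × 1 = 479.05
  [9→11]: (453.2+362.8)/2 × 2 = 816.0
  [11→12]: (362.8+324.1)/2 × 1 = 343.45
  Sum = 5984.6 µg/L·hr
Tail: C_last/k_e = 324.1/0.114 = 2842.982
AUC_0→∞ (buccal film) = 5984.6 + 2842.982 = 8827.582 µg/L·hr
F = (AUC_ev/D_ev)/(AUC_iv/D_iv) = (8827.582/50)/(21300/50) = 176.55164/426 = 0.4144

F = 0.41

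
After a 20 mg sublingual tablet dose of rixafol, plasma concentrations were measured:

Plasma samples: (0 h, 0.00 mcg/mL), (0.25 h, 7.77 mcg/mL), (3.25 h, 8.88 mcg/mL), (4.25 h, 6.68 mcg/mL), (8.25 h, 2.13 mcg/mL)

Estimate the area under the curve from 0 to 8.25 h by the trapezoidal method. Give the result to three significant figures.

AUC = 51.3 mcg/mL·h

Trapezoidal AUC_0→8.25:
  [0→0.25]: (0.00+7.77)/2 × 0.25 = 0.97125
  [0.25→3.25]: (7.77+8.88)/2 × 3 = 24.975
  [3.25→4.25]: (8.88+6.68)/2 × 1 = 7.78
  [4.25→8.25]: (6.68+2.13)/2 × 4 = 17.62
  Sum = 51.34625 mcg/mL·h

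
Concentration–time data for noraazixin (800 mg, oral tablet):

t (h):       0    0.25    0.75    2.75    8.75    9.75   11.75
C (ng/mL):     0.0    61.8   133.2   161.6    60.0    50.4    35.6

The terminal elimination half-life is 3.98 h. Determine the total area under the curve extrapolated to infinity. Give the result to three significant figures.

Trapezoidal AUC_0→11.75:
  [0→0.25]: (0.0+61.8)/2 × 0.25 = 7.725
  [0.25→0.75]: (61.8+133.2)/2 × 0.5 = 48.75
  [0.75→2.75]: (133.2+161.6)/2 × 2 = 294.8
  [2.75→8.75]: (161.6+60.0)/2 × 6 = 664.8
  [8.75→9.75]: (60.0+50.4)/2 × 1 = 55.2
  [9.75→11.75]: (50.4+35.6)/2 × 2 = 86.0
  Sum = 1157.275 ng/mL·h
k_e = ln2 / t½ = 0.693147 / 3.98 = 0.1742 h^-1
Extrapolated tail: C_last / k_e = 35.6 / 0.1742 = 204.363
AUC_0→∞ = 1157.275 + 204.363 = 1361.638 ng/mL·h

AUC = 1360 ng/mL·h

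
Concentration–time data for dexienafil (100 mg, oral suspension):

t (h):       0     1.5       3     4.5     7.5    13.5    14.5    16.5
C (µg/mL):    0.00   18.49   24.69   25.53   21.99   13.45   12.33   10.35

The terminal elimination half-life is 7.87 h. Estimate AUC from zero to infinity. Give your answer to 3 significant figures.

AUC = 415 µg/mL·h

Trapezoidal AUC_0→16.5:
  [0→1.5]: (0.00+18.49)/2 × 1.5 = 13.8675
  [1.5→3]: (18.49+24.69)/2 × 1.5 = 32.385
  [3→4.5]: (24.69+25.53)/2 × 1.5 = 37.665
  [4.5→7.5]: (25.53+21.99)/2 × 3 = 71.28
  [7.5→13.5]: (21.99+13.45)/2 × 6 = 106.32
  [13.5→14.5]: (13.45+12.33)/2 × 1 = 12.89
  [14.5→16.5]: (12.33+10.35)/2 × 2 = 22.68
  Sum = 297.0875 µg/mL·h
k_e = ln2 / t½ = 0.693147 / 7.87 = 0.0881 h^-1
Extrapolated tail: C_last / k_e = 10.35 / 0.0881 = 117.480
AUC_0→∞ = 297.0875 + 117.480 = 414.5675 µg/mL·h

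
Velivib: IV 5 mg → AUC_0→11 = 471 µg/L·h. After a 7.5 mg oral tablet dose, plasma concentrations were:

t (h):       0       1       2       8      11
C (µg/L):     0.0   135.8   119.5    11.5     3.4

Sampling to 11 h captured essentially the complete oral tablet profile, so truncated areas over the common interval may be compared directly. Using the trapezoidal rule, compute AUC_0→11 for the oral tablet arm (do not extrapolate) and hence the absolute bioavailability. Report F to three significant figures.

Trapezoidal AUC_0→11 (oral tablet):
  [0→1]: (0.0+135.8)/2 × 1 = 67.9
  [1→2]: (135.8+119.5)/2 × 1 = 127.65
  [2→8]: (119.5+11.5)/2 × 6 = 393.0
  [8→11]: (11.5+3.4)/2 × 3 = 22.35
  Sum = 610.9 µg/L·h
F = (AUC_ev/D_ev)/(AUC_iv/D_iv) = (610.9/7.5)/(471/5) = 81.4533/94.2 = 0.8647

F = 0.865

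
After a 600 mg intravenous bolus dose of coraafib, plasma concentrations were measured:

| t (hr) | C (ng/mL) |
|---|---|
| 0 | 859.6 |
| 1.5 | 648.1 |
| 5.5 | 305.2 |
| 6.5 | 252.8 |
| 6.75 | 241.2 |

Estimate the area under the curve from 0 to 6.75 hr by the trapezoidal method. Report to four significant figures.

Trapezoidal AUC_0→6.75:
  [0→1.5]: (859.6+648.1)/2 × 1.5 = 1130.775
  [1.5→5.5]: (648.1+305.2)/2 × 4 = 1906.6
  [5.5→6.5]: (305.2+252.8)/2 × 1 = 279.0
  [6.5→6.75]: (252.8+241.2)/2 × 0.25 = 61.75
  Sum = 3378.125 ng/mL·hr

AUC = 3378 ng/mL·hr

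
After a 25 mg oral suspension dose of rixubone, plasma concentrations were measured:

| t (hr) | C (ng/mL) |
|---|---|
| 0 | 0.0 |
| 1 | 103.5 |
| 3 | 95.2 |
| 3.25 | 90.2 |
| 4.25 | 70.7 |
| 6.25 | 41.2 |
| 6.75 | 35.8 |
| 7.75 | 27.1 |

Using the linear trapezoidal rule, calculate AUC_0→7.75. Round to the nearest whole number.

AUC = 517 ng/mL·hr

Trapezoidal AUC_0→7.75:
  [0→1]: (0.0+103.5)/2 × 1 = 51.75
  [1→3]: (103.5+95.2)/2 × 2 = 198.7
  [3→3.25]: (95.2+90.2)/2 × 0.25 = 23.175
  [3.25→4.25]: (90.2+70.7)/2 × 1 = 80.45
  [4.25→6.25]: (70.7+41.2)/2 × 2 = 111.9
  [6.25→6.75]: (41.2+35.8)/2 × 0.5 = 19.25
  [6.75→7.75]: (35.8+27.1)/2 × 1 = 31.45
  Sum = 516.675 ng/mL·hr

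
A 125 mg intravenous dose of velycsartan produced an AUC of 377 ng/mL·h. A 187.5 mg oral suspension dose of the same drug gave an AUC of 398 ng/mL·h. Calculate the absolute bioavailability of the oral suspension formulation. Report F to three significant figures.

F = 0.704

F = (AUC_ev / D_ev) / (AUC_iv / D_iv)
  = (398/187.5) / (377/125)
  = 2.12267 / 3.016 = 0.7038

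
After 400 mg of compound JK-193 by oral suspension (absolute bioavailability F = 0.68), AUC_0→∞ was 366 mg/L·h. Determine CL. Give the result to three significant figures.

CL = F × Dose / AUC_0→∞
   = 0.68 × 400 / 366 = 0.743169 L/h

CL = 0.743 L/h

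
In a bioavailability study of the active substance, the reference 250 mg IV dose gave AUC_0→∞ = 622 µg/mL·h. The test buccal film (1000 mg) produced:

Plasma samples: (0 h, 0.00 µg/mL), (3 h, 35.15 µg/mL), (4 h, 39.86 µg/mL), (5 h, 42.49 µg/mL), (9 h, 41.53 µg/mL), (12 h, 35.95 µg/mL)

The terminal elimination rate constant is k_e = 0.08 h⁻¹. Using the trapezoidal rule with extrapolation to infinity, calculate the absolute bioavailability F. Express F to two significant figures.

F = 0.35

Trapezoidal AUC_0→12 (buccal film):
  [0→3]: (0.00+35.15)/2 × 3 = 52.725
  [3→4]: (35.15+39.86)/2 × 1 = 37.505
  [4→5]: (39.86+42.49)/2 × 1 = 41.175
  [5→9]: (42.49+41.53)/2 × 4 = 168.04
  [9→12]: (41.53+35.95)/2 × 3 = 116.22
  Sum = 415.665 µg/mL·h
Tail: C_last/k_e = 35.95/0.08 = 449.375
AUC_0→∞ (buccal film) = 415.665 + 449.375 = 865.04 µg/mL·h
F = (AUC_ev/D_ev)/(AUC_iv/D_iv) = (865.04/1000)/(622/250) = 0.86504/2.488 = 0.3477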